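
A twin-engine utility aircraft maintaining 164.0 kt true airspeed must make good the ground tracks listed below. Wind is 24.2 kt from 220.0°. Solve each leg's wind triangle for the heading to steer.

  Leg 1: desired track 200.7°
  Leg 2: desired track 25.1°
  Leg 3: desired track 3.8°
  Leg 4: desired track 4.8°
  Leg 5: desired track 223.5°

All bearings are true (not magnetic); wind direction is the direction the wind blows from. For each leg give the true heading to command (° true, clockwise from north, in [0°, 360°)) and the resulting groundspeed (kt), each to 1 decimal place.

Leg 1: heading=203.5°, groundspeed=141.0 kt
Leg 2: heading=22.9°, groundspeed=187.3 kt
Leg 3: heading=358.8°, groundspeed=182.9 kt
Leg 4: heading=359.9°, groundspeed=183.2 kt
Leg 5: heading=223.0°, groundspeed=139.8 kt

Leg 1: desired track 200.7°; wind correction +2.8° → command heading 203.5°, groundspeed 141.0 kt
Leg 2: desired track 25.1°; wind correction -2.2° → command heading 22.9°, groundspeed 187.3 kt
Leg 3: desired track 3.8°; wind correction -5.0° → command heading 358.8°, groundspeed 182.9 kt
Leg 4: desired track 4.8°; wind correction -4.9° → command heading 359.9°, groundspeed 183.2 kt
Leg 5: desired track 223.5°; wind correction -0.5° → command heading 223.0°, groundspeed 139.8 kt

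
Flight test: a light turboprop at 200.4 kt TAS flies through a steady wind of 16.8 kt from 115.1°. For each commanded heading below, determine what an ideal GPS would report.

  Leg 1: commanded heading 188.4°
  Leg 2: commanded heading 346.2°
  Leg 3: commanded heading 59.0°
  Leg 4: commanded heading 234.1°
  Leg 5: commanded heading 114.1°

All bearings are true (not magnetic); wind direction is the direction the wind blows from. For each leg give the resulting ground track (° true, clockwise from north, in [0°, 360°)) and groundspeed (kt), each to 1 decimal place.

Leg 1: track=193.1°, groundspeed=196.2 kt
Leg 2: track=342.7°, groundspeed=211.4 kt
Leg 3: track=54.8°, groundspeed=191.5 kt
Leg 4: track=238.1°, groundspeed=209.1 kt
Leg 5: track=114.0°, groundspeed=183.6 kt

Leg 1: heading 188.4°; drift +4.7° → track 193.1°, groundspeed 196.2 kt
Leg 2: heading 346.2°; drift -3.5° → track 342.7°, groundspeed 211.4 kt
Leg 3: heading 59.0°; drift -4.2° → track 54.8°, groundspeed 191.5 kt
Leg 4: heading 234.1°; drift +4.0° → track 238.1°, groundspeed 209.1 kt
Leg 5: heading 114.1°; drift -0.1° → track 114.0°, groundspeed 183.6 kt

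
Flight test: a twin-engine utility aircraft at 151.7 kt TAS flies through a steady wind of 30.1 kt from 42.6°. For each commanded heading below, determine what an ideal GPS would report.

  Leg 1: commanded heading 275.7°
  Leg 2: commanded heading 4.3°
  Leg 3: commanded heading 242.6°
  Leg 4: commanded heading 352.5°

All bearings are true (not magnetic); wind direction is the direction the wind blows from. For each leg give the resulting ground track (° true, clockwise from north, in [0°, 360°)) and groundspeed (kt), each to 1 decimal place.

Leg 1: heading 275.7°; drift -8.1° → track 267.6°, groundspeed 171.5 kt
Leg 2: heading 4.3°; drift -8.3° → track 356.0°, groundspeed 129.4 kt
Leg 3: heading 242.6°; drift -3.3° → track 239.3°, groundspeed 180.3 kt
Leg 4: heading 352.5°; drift -9.9° → track 342.6°, groundspeed 134.4 kt

Leg 1: track=267.6°, groundspeed=171.5 kt
Leg 2: track=356.0°, groundspeed=129.4 kt
Leg 3: track=239.3°, groundspeed=180.3 kt
Leg 4: track=342.6°, groundspeed=134.4 kt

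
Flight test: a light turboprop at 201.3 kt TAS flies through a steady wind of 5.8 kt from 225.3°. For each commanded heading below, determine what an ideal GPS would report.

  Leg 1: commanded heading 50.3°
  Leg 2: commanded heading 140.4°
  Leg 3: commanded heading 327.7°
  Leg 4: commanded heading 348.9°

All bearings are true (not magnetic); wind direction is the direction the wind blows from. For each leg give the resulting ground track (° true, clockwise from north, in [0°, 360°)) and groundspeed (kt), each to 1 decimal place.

Leg 1: track=50.2°, groundspeed=207.1 kt
Leg 2: track=138.8°, groundspeed=200.9 kt
Leg 3: track=329.3°, groundspeed=202.6 kt
Leg 4: track=350.3°, groundspeed=204.6 kt

Leg 1: heading 50.3°; drift -0.1° → track 50.2°, groundspeed 207.1 kt
Leg 2: heading 140.4°; drift -1.6° → track 138.8°, groundspeed 200.9 kt
Leg 3: heading 327.7°; drift +1.6° → track 329.3°, groundspeed 202.6 kt
Leg 4: heading 348.9°; drift +1.4° → track 350.3°, groundspeed 204.6 kt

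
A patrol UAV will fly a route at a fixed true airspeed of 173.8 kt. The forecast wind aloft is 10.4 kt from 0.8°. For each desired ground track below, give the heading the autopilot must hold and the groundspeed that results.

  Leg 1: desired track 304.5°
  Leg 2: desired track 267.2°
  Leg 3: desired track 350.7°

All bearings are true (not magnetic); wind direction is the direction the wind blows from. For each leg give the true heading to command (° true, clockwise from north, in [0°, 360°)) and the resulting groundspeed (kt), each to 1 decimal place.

Leg 1: desired track 304.5°; wind correction +2.9° → command heading 307.4°, groundspeed 167.8 kt
Leg 2: desired track 267.2°; wind correction +3.4° → command heading 270.6°, groundspeed 174.1 kt
Leg 3: desired track 350.7°; wind correction +0.6° → command heading 351.3°, groundspeed 163.6 kt

Leg 1: heading=307.4°, groundspeed=167.8 kt
Leg 2: heading=270.6°, groundspeed=174.1 kt
Leg 3: heading=351.3°, groundspeed=163.6 kt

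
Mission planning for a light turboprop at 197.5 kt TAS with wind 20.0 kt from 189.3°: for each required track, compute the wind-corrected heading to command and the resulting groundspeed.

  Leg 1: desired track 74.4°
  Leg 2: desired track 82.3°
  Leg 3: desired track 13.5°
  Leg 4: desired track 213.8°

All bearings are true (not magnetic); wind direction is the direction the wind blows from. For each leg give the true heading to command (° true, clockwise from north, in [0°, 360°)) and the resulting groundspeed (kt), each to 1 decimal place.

Leg 1: desired track 74.4°; wind correction +5.3° → command heading 79.7°, groundspeed 205.1 kt
Leg 2: desired track 82.3°; wind correction +5.6° → command heading 87.9°, groundspeed 202.4 kt
Leg 3: desired track 13.5°; wind correction +0.4° → command heading 13.9°, groundspeed 217.4 kt
Leg 4: desired track 213.8°; wind correction -2.4° → command heading 211.4°, groundspeed 179.1 kt

Leg 1: heading=79.7°, groundspeed=205.1 kt
Leg 2: heading=87.9°, groundspeed=202.4 kt
Leg 3: heading=13.9°, groundspeed=217.4 kt
Leg 4: heading=211.4°, groundspeed=179.1 kt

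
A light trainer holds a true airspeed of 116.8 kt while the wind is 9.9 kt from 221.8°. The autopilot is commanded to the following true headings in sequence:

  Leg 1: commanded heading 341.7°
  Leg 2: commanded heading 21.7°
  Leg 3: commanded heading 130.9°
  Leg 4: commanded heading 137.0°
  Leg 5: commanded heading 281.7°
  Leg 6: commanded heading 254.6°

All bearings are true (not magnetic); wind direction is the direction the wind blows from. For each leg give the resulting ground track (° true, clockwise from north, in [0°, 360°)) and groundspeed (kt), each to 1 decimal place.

Leg 1: track=345.7°, groundspeed=122.0 kt
Leg 2: track=23.2°, groundspeed=126.1 kt
Leg 3: track=126.1°, groundspeed=117.4 kt
Leg 4: track=132.1°, groundspeed=116.3 kt
Leg 5: track=286.1°, groundspeed=112.2 kt
Leg 6: track=257.4°, groundspeed=108.6 kt

Leg 1: heading 341.7°; drift +4.0° → track 345.7°, groundspeed 122.0 kt
Leg 2: heading 21.7°; drift +1.5° → track 23.2°, groundspeed 126.1 kt
Leg 3: heading 130.9°; drift -4.8° → track 126.1°, groundspeed 117.4 kt
Leg 4: heading 137.0°; drift -4.9° → track 132.1°, groundspeed 116.3 kt
Leg 5: heading 281.7°; drift +4.4° → track 286.1°, groundspeed 112.2 kt
Leg 6: heading 254.6°; drift +2.8° → track 257.4°, groundspeed 108.6 kt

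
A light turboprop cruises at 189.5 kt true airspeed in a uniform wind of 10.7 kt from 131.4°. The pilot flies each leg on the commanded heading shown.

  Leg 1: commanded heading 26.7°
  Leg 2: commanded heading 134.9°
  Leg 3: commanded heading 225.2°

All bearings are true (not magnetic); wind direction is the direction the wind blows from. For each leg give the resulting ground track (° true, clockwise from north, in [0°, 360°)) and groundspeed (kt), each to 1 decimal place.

Leg 1: track=23.6°, groundspeed=192.5 kt
Leg 2: track=135.1°, groundspeed=178.8 kt
Leg 3: track=228.4°, groundspeed=190.5 kt

Leg 1: heading 26.7°; drift -3.1° → track 23.6°, groundspeed 192.5 kt
Leg 2: heading 134.9°; drift +0.2° → track 135.1°, groundspeed 178.8 kt
Leg 3: heading 225.2°; drift +3.2° → track 228.4°, groundspeed 190.5 kt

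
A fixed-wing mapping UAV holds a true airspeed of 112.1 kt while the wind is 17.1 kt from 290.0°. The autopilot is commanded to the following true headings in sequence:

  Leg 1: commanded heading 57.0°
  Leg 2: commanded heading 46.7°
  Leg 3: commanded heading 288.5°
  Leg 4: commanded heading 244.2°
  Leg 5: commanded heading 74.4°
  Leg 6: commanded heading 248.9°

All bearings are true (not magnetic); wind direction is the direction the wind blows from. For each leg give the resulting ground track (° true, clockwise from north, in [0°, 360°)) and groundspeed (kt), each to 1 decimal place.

Leg 1: heading 57.0°; drift +6.4° → track 63.4°, groundspeed 123.2 kt
Leg 2: heading 46.7°; drift +7.3° → track 54.0°, groundspeed 120.8 kt
Leg 3: heading 288.5°; drift -0.3° → track 288.2°, groundspeed 95.0 kt
Leg 4: heading 244.2°; drift -7.0° → track 237.2°, groundspeed 100.9 kt
Leg 5: heading 74.4°; drift +4.5° → track 78.9°, groundspeed 126.4 kt
Leg 6: heading 248.9°; drift -6.5° → track 242.4°, groundspeed 99.8 kt

Leg 1: track=63.4°, groundspeed=123.2 kt
Leg 2: track=54.0°, groundspeed=120.8 kt
Leg 3: track=288.2°, groundspeed=95.0 kt
Leg 4: track=237.2°, groundspeed=100.9 kt
Leg 5: track=78.9°, groundspeed=126.4 kt
Leg 6: track=242.4°, groundspeed=99.8 kt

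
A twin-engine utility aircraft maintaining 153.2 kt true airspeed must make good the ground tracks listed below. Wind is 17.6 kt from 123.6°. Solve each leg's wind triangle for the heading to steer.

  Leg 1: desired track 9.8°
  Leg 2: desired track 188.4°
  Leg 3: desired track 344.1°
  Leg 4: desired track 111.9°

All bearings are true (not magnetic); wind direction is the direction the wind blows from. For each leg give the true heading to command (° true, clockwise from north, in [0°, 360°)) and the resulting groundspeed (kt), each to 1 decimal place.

Leg 1: heading=15.8°, groundspeed=159.5 kt
Leg 2: heading=182.4°, groundspeed=144.9 kt
Leg 3: heading=348.4°, groundspeed=166.2 kt
Leg 4: heading=113.2°, groundspeed=135.9 kt

Leg 1: desired track 9.8°; wind correction +6.0° → command heading 15.8°, groundspeed 159.5 kt
Leg 2: desired track 188.4°; wind correction -6.0° → command heading 182.4°, groundspeed 144.9 kt
Leg 3: desired track 344.1°; wind correction +4.3° → command heading 348.4°, groundspeed 166.2 kt
Leg 4: desired track 111.9°; wind correction +1.3° → command heading 113.2°, groundspeed 135.9 kt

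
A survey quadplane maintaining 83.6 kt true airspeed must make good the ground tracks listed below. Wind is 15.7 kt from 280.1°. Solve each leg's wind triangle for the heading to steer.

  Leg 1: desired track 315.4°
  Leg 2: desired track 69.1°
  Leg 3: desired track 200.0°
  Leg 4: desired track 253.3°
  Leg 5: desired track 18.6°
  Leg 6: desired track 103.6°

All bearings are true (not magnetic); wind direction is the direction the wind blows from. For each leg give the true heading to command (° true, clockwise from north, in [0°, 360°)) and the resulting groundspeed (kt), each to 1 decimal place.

Leg 1: heading=309.2°, groundspeed=70.3 kt
Leg 2: heading=63.5°, groundspeed=96.7 kt
Leg 3: heading=210.7°, groundspeed=79.5 kt
Leg 4: heading=258.2°, groundspeed=69.3 kt
Leg 5: heading=7.9°, groundspeed=84.5 kt
Leg 6: heading=104.3°, groundspeed=99.3 kt

Leg 1: desired track 315.4°; wind correction -6.2° → command heading 309.2°, groundspeed 70.3 kt
Leg 2: desired track 69.1°; wind correction -5.6° → command heading 63.5°, groundspeed 96.7 kt
Leg 3: desired track 200.0°; wind correction +10.7° → command heading 210.7°, groundspeed 79.5 kt
Leg 4: desired track 253.3°; wind correction +4.9° → command heading 258.2°, groundspeed 69.3 kt
Leg 5: desired track 18.6°; wind correction -10.7° → command heading 7.9°, groundspeed 84.5 kt
Leg 6: desired track 103.6°; wind correction +0.7° → command heading 104.3°, groundspeed 99.3 kt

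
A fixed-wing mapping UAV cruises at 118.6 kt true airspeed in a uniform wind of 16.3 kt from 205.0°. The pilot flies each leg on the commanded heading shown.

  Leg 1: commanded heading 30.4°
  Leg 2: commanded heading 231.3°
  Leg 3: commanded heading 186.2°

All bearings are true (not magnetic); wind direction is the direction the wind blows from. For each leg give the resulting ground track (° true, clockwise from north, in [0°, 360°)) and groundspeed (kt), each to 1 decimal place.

Leg 1: heading 30.4°; drift -0.7° → track 29.7°, groundspeed 134.8 kt
Leg 2: heading 231.3°; drift +4.0° → track 235.3°, groundspeed 104.2 kt
Leg 3: heading 186.2°; drift -2.9° → track 183.3°, groundspeed 103.3 kt

Leg 1: track=29.7°, groundspeed=134.8 kt
Leg 2: track=235.3°, groundspeed=104.2 kt
Leg 3: track=183.3°, groundspeed=103.3 kt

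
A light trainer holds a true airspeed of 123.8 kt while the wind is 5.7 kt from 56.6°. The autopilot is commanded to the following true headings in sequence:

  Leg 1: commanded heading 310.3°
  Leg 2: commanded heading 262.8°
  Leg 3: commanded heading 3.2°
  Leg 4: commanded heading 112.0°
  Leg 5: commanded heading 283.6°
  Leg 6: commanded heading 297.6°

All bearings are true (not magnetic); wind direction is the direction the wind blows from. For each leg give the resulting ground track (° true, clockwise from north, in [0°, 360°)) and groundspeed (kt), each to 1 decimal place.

Leg 1: track=307.8°, groundspeed=125.5 kt
Leg 2: track=261.7°, groundspeed=128.9 kt
Leg 3: track=1.0°, groundspeed=120.5 kt
Leg 4: track=114.2°, groundspeed=120.7 kt
Leg 5: track=281.7°, groundspeed=127.8 kt
Leg 6: track=295.3°, groundspeed=126.7 kt

Leg 1: heading 310.3°; drift -2.5° → track 307.8°, groundspeed 125.5 kt
Leg 2: heading 262.8°; drift -1.1° → track 261.7°, groundspeed 128.9 kt
Leg 3: heading 3.2°; drift -2.2° → track 1.0°, groundspeed 120.5 kt
Leg 4: heading 112.0°; drift +2.2° → track 114.2°, groundspeed 120.7 kt
Leg 5: heading 283.6°; drift -1.9° → track 281.7°, groundspeed 127.8 kt
Leg 6: heading 297.6°; drift -2.3° → track 295.3°, groundspeed 126.7 kt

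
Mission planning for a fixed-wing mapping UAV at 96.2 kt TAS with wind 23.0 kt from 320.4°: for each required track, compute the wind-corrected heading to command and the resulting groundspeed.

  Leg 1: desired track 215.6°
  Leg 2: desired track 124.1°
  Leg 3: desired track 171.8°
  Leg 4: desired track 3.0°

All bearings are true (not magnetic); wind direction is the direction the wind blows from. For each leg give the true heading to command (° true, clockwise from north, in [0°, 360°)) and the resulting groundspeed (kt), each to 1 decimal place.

Leg 1: heading=229.0°, groundspeed=99.5 kt
Leg 2: heading=120.3°, groundspeed=118.1 kt
Leg 3: heading=179.0°, groundspeed=115.1 kt
Leg 4: heading=353.7°, groundspeed=78.0 kt

Leg 1: desired track 215.6°; wind correction +13.4° → command heading 229.0°, groundspeed 99.5 kt
Leg 2: desired track 124.1°; wind correction -3.8° → command heading 120.3°, groundspeed 118.1 kt
Leg 3: desired track 171.8°; wind correction +7.2° → command heading 179.0°, groundspeed 115.1 kt
Leg 4: desired track 3.0°; wind correction -9.3° → command heading 353.7°, groundspeed 78.0 kt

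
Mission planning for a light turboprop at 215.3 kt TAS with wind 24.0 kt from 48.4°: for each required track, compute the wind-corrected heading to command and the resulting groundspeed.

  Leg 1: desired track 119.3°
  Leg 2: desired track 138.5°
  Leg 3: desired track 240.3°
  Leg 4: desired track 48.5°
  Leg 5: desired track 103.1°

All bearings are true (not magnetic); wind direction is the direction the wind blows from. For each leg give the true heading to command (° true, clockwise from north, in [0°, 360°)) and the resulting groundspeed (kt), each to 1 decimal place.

Leg 1: heading=113.3°, groundspeed=206.2 kt
Leg 2: heading=132.1°, groundspeed=214.0 kt
Leg 3: heading=241.6°, groundspeed=238.7 kt
Leg 4: heading=48.5°, groundspeed=191.3 kt
Leg 5: heading=97.9°, groundspeed=200.5 kt

Leg 1: desired track 119.3°; wind correction -6.0° → command heading 113.3°, groundspeed 206.2 kt
Leg 2: desired track 138.5°; wind correction -6.4° → command heading 132.1°, groundspeed 214.0 kt
Leg 3: desired track 240.3°; wind correction +1.3° → command heading 241.6°, groundspeed 238.7 kt
Leg 4: desired track 48.5°; wind correction +0.0° → command heading 48.5°, groundspeed 191.3 kt
Leg 5: desired track 103.1°; wind correction -5.2° → command heading 97.9°, groundspeed 200.5 kt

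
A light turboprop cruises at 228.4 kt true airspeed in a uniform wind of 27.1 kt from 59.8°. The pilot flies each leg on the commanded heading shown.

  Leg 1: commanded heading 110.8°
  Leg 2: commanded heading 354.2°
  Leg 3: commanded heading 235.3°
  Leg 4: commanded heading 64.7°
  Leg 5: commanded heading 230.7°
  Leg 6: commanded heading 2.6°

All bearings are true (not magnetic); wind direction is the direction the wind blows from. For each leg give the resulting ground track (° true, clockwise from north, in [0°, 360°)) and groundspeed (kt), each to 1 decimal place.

Leg 1: heading 110.8°; drift +5.7° → track 116.5°, groundspeed 212.4 kt
Leg 2: heading 354.2°; drift -6.5° → track 347.7°, groundspeed 218.6 kt
Leg 3: heading 235.3°; drift +0.5° → track 235.8°, groundspeed 255.4 kt
Leg 4: heading 64.7°; drift +0.7° → track 65.4°, groundspeed 201.4 kt
Leg 5: heading 230.7°; drift +1.0° → track 231.7°, groundspeed 255.2 kt
Leg 6: heading 2.6°; drift -6.1° → track 356.5°, groundspeed 214.9 kt

Leg 1: track=116.5°, groundspeed=212.4 kt
Leg 2: track=347.7°, groundspeed=218.6 kt
Leg 3: track=235.8°, groundspeed=255.4 kt
Leg 4: track=65.4°, groundspeed=201.4 kt
Leg 5: track=231.7°, groundspeed=255.2 kt
Leg 6: track=356.5°, groundspeed=214.9 kt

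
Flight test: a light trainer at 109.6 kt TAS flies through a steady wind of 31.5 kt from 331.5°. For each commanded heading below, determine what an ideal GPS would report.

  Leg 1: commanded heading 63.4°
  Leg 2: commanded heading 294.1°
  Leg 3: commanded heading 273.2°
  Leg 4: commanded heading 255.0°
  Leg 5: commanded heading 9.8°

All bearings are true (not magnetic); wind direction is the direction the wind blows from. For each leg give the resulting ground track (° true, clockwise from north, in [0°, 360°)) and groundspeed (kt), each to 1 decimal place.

Leg 1: track=79.3°, groundspeed=115.0 kt
Leg 2: track=281.4°, groundspeed=86.7 kt
Leg 3: track=257.1°, groundspeed=96.8 kt
Leg 4: track=238.3°, groundspeed=106.7 kt
Leg 5: track=22.8°, groundspeed=87.1 kt

Leg 1: heading 63.4°; drift +15.9° → track 79.3°, groundspeed 115.0 kt
Leg 2: heading 294.1°; drift -12.7° → track 281.4°, groundspeed 86.7 kt
Leg 3: heading 273.2°; drift -16.1° → track 257.1°, groundspeed 96.8 kt
Leg 4: heading 255.0°; drift -16.7° → track 238.3°, groundspeed 106.7 kt
Leg 5: heading 9.8°; drift +13.0° → track 22.8°, groundspeed 87.1 kt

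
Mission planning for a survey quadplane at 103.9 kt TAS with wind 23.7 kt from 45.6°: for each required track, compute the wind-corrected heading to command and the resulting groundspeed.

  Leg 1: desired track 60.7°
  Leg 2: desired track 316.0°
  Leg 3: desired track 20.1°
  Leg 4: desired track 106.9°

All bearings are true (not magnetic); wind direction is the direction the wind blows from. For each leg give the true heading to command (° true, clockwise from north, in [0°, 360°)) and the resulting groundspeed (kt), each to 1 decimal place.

Leg 1: heading=57.3°, groundspeed=80.8 kt
Leg 2: heading=329.2°, groundspeed=101.0 kt
Leg 3: heading=25.7°, groundspeed=82.0 kt
Leg 4: heading=95.4°, groundspeed=90.4 kt

Leg 1: desired track 60.7°; wind correction -3.4° → command heading 57.3°, groundspeed 80.8 kt
Leg 2: desired track 316.0°; wind correction +13.2° → command heading 329.2°, groundspeed 101.0 kt
Leg 3: desired track 20.1°; wind correction +5.6° → command heading 25.7°, groundspeed 82.0 kt
Leg 4: desired track 106.9°; wind correction -11.5° → command heading 95.4°, groundspeed 90.4 kt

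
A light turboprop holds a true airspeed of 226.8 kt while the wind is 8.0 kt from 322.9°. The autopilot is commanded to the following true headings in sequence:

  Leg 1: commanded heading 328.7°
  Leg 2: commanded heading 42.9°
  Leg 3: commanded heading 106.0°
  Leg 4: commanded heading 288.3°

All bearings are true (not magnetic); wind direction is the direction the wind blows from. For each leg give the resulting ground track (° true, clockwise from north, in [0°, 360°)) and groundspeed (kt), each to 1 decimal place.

Leg 1: track=328.9°, groundspeed=218.8 kt
Leg 2: track=44.9°, groundspeed=225.5 kt
Leg 3: track=107.2°, groundspeed=233.2 kt
Leg 4: track=287.1°, groundspeed=220.3 kt

Leg 1: heading 328.7°; drift +0.2° → track 328.9°, groundspeed 218.8 kt
Leg 2: heading 42.9°; drift +2.0° → track 44.9°, groundspeed 225.5 kt
Leg 3: heading 106.0°; drift +1.2° → track 107.2°, groundspeed 233.2 kt
Leg 4: heading 288.3°; drift -1.2° → track 287.1°, groundspeed 220.3 kt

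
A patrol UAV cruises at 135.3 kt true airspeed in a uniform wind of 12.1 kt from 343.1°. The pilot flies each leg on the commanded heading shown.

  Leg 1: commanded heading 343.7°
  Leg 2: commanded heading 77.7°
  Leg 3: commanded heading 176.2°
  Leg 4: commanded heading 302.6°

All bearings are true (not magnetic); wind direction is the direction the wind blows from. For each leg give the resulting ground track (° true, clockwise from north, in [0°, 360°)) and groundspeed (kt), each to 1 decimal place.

Leg 1: track=343.8°, groundspeed=123.2 kt
Leg 2: track=82.8°, groundspeed=136.8 kt
Leg 3: track=175.1°, groundspeed=147.1 kt
Leg 4: track=299.0°, groundspeed=126.3 kt

Leg 1: heading 343.7°; drift +0.1° → track 343.8°, groundspeed 123.2 kt
Leg 2: heading 77.7°; drift +5.1° → track 82.8°, groundspeed 136.8 kt
Leg 3: heading 176.2°; drift -1.1° → track 175.1°, groundspeed 147.1 kt
Leg 4: heading 302.6°; drift -3.6° → track 299.0°, groundspeed 126.3 kt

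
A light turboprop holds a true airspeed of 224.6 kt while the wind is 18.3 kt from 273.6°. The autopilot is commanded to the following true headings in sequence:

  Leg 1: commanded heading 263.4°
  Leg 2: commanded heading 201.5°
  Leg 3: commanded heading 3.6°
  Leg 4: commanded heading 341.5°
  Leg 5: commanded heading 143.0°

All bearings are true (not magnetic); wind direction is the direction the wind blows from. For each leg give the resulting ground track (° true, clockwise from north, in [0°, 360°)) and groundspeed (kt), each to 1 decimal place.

Leg 1: heading 263.4°; drift -0.9° → track 262.5°, groundspeed 206.6 kt
Leg 2: heading 201.5°; drift -4.5° → track 197.0°, groundspeed 219.7 kt
Leg 3: heading 3.6°; drift +4.7° → track 8.3°, groundspeed 225.3 kt
Leg 4: heading 341.5°; drift +4.5° → track 346.0°, groundspeed 218.4 kt
Leg 5: heading 143.0°; drift -3.4° → track 139.6°, groundspeed 236.9 kt

Leg 1: track=262.5°, groundspeed=206.6 kt
Leg 2: track=197.0°, groundspeed=219.7 kt
Leg 3: track=8.3°, groundspeed=225.3 kt
Leg 4: track=346.0°, groundspeed=218.4 kt
Leg 5: track=139.6°, groundspeed=236.9 kt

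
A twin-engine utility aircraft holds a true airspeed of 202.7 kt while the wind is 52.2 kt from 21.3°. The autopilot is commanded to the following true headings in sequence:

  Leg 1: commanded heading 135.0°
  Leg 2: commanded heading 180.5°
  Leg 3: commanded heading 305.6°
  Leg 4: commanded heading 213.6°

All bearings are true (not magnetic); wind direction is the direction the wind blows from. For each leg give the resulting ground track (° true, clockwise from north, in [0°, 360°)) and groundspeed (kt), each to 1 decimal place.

Leg 1: track=147.1°, groundspeed=228.7 kt
Leg 2: track=184.7°, groundspeed=252.2 kt
Leg 3: track=290.7°, groundspeed=196.4 kt
Leg 4: track=211.1°, groundspeed=253.9 kt

Leg 1: heading 135.0°; drift +12.1° → track 147.1°, groundspeed 228.7 kt
Leg 2: heading 180.5°; drift +4.2° → track 184.7°, groundspeed 252.2 kt
Leg 3: heading 305.6°; drift -14.9° → track 290.7°, groundspeed 196.4 kt
Leg 4: heading 213.6°; drift -2.5° → track 211.1°, groundspeed 253.9 kt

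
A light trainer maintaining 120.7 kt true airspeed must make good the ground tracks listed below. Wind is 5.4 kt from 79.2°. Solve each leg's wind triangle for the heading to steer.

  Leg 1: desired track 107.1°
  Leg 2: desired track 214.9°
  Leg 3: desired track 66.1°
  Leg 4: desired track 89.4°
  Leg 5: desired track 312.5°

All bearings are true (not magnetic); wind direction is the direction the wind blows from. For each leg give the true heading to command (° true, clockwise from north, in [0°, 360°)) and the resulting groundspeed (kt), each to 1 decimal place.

Leg 1: heading=105.9°, groundspeed=115.9 kt
Leg 2: heading=213.1°, groundspeed=124.5 kt
Leg 3: heading=66.7°, groundspeed=115.4 kt
Leg 4: heading=88.9°, groundspeed=115.4 kt
Leg 5: heading=314.6°, groundspeed=123.8 kt

Leg 1: desired track 107.1°; wind correction -1.2° → command heading 105.9°, groundspeed 115.9 kt
Leg 2: desired track 214.9°; wind correction -1.8° → command heading 213.1°, groundspeed 124.5 kt
Leg 3: desired track 66.1°; wind correction +0.6° → command heading 66.7°, groundspeed 115.4 kt
Leg 4: desired track 89.4°; wind correction -0.5° → command heading 88.9°, groundspeed 115.4 kt
Leg 5: desired track 312.5°; wind correction +2.1° → command heading 314.6°, groundspeed 123.8 kt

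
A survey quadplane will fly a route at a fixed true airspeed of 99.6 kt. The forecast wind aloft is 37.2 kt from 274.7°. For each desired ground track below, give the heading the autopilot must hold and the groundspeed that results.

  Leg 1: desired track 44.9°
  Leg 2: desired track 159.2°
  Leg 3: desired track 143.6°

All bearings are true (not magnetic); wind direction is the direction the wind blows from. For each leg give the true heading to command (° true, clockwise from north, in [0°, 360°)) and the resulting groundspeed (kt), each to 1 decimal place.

Leg 1: desired track 44.9°; wind correction -16.6° → command heading 28.3°, groundspeed 119.5 kt
Leg 2: desired track 159.2°; wind correction +19.7° → command heading 178.9°, groundspeed 109.8 kt
Leg 3: desired track 143.6°; wind correction +16.3° → command heading 159.9°, groundspeed 120.0 kt

Leg 1: heading=28.3°, groundspeed=119.5 kt
Leg 2: heading=178.9°, groundspeed=109.8 kt
Leg 3: heading=159.9°, groundspeed=120.0 kt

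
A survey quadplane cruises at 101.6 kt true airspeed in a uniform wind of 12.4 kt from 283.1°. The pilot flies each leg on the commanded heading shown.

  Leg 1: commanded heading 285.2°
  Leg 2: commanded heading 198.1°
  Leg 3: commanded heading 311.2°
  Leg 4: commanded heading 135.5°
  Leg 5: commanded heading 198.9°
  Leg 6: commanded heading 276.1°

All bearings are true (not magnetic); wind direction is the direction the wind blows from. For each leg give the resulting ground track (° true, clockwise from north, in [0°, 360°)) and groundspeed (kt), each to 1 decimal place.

Leg 1: track=285.5°, groundspeed=89.2 kt
Leg 2: track=191.1°, groundspeed=101.3 kt
Leg 3: track=314.9°, groundspeed=90.8 kt
Leg 4: track=132.1°, groundspeed=112.3 kt
Leg 5: track=191.9°, groundspeed=101.1 kt
Leg 6: track=275.1°, groundspeed=89.3 kt

Leg 1: heading 285.2°; drift +0.3° → track 285.5°, groundspeed 89.2 kt
Leg 2: heading 198.1°; drift -7.0° → track 191.1°, groundspeed 101.3 kt
Leg 3: heading 311.2°; drift +3.7° → track 314.9°, groundspeed 90.8 kt
Leg 4: heading 135.5°; drift -3.4° → track 132.1°, groundspeed 112.3 kt
Leg 5: heading 198.9°; drift -7.0° → track 191.9°, groundspeed 101.1 kt
Leg 6: heading 276.1°; drift -1.0° → track 275.1°, groundspeed 89.3 kt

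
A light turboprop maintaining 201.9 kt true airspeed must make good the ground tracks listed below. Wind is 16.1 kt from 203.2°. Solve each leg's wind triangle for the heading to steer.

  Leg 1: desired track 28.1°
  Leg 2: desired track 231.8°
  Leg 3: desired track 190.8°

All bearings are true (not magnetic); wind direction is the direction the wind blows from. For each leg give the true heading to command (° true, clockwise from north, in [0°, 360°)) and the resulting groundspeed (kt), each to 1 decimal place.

Leg 1: heading=28.5°, groundspeed=217.9 kt
Leg 2: heading=229.6°, groundspeed=187.6 kt
Leg 3: heading=191.8°, groundspeed=186.1 kt

Leg 1: desired track 28.1°; wind correction +0.4° → command heading 28.5°, groundspeed 217.9 kt
Leg 2: desired track 231.8°; wind correction -2.2° → command heading 229.6°, groundspeed 187.6 kt
Leg 3: desired track 190.8°; wind correction +1.0° → command heading 191.8°, groundspeed 186.1 kt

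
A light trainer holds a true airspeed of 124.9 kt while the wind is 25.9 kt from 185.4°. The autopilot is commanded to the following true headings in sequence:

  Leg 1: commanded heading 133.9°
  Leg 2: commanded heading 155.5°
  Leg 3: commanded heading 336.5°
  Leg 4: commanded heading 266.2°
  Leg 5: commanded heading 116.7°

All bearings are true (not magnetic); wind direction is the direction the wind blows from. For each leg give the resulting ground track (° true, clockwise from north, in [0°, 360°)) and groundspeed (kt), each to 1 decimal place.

Leg 1: track=123.3°, groundspeed=110.6 kt
Leg 2: track=148.3°, groundspeed=103.3 kt
Leg 3: track=341.3°, groundspeed=148.1 kt
Leg 4: track=278.2°, groundspeed=123.4 kt
Leg 5: track=104.9°, groundspeed=118.0 kt

Leg 1: heading 133.9°; drift -10.6° → track 123.3°, groundspeed 110.6 kt
Leg 2: heading 155.5°; drift -7.2° → track 148.3°, groundspeed 103.3 kt
Leg 3: heading 336.5°; drift +4.8° → track 341.3°, groundspeed 148.1 kt
Leg 4: heading 266.2°; drift +12.0° → track 278.2°, groundspeed 123.4 kt
Leg 5: heading 116.7°; drift -11.8° → track 104.9°, groundspeed 118.0 kt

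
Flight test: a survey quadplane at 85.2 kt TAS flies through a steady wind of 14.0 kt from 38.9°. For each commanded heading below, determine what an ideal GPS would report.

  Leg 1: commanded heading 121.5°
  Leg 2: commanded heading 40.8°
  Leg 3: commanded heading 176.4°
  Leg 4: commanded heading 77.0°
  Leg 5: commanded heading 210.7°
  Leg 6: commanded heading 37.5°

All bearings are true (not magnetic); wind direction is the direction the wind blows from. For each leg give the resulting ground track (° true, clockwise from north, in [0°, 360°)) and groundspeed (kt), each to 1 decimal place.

Leg 1: heading 121.5°; drift +9.5° → track 131.0°, groundspeed 84.5 kt
Leg 2: heading 40.8°; drift +0.4° → track 41.2°, groundspeed 71.2 kt
Leg 3: heading 176.4°; drift +5.7° → track 182.1°, groundspeed 96.0 kt
Leg 4: heading 77.0°; drift +6.6° → track 83.6°, groundspeed 74.7 kt
Leg 5: heading 210.7°; drift +1.2° → track 211.9°, groundspeed 99.1 kt
Leg 6: heading 37.5°; drift -0.3° → track 37.2°, groundspeed 71.2 kt

Leg 1: track=131.0°, groundspeed=84.5 kt
Leg 2: track=41.2°, groundspeed=71.2 kt
Leg 3: track=182.1°, groundspeed=96.0 kt
Leg 4: track=83.6°, groundspeed=74.7 kt
Leg 5: track=211.9°, groundspeed=99.1 kt
Leg 6: track=37.2°, groundspeed=71.2 kt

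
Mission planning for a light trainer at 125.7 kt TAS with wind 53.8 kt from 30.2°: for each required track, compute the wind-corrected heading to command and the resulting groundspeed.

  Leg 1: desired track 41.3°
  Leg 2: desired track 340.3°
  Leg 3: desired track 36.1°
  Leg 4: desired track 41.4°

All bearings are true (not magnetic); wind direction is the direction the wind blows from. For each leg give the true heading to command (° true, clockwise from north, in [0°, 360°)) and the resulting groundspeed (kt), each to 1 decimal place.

Leg 1: desired track 41.3°; wind correction -4.7° → command heading 36.6°, groundspeed 72.5 kt
Leg 2: desired track 340.3°; wind correction +19.1° → command heading 359.4°, groundspeed 84.1 kt
Leg 3: desired track 36.1°; wind correction -2.5° → command heading 33.6°, groundspeed 72.1 kt
Leg 4: desired track 41.4°; wind correction -4.8° → command heading 36.6°, groundspeed 72.5 kt

Leg 1: heading=36.6°, groundspeed=72.5 kt
Leg 2: heading=359.4°, groundspeed=84.1 kt
Leg 3: heading=33.6°, groundspeed=72.1 kt
Leg 4: heading=36.6°, groundspeed=72.5 kt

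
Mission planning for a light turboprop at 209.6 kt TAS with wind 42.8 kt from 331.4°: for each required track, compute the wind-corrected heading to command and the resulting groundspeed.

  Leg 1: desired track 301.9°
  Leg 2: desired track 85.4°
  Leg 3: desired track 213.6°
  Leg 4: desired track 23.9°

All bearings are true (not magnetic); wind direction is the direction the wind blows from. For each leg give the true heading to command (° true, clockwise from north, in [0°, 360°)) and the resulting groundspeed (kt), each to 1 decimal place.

Leg 1: heading=307.7°, groundspeed=171.3 kt
Leg 2: heading=74.6°, groundspeed=223.3 kt
Leg 3: heading=224.0°, groundspeed=226.1 kt
Leg 4: heading=14.6°, groundspeed=180.8 kt

Leg 1: desired track 301.9°; wind correction +5.8° → command heading 307.7°, groundspeed 171.3 kt
Leg 2: desired track 85.4°; wind correction -10.8° → command heading 74.6°, groundspeed 223.3 kt
Leg 3: desired track 213.6°; wind correction +10.4° → command heading 224.0°, groundspeed 226.1 kt
Leg 4: desired track 23.9°; wind correction -9.3° → command heading 14.6°, groundspeed 180.8 kt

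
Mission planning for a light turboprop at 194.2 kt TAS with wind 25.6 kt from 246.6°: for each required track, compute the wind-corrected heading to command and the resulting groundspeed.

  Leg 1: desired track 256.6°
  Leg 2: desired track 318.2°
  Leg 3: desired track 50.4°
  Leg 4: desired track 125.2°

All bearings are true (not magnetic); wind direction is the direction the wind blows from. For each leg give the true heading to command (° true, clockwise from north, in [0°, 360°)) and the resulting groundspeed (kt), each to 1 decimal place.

Leg 1: heading=255.3°, groundspeed=168.9 kt
Leg 2: heading=311.0°, groundspeed=184.6 kt
Leg 3: heading=48.3°, groundspeed=218.7 kt
Leg 4: heading=131.7°, groundspeed=206.3 kt

Leg 1: desired track 256.6°; wind correction -1.3° → command heading 255.3°, groundspeed 168.9 kt
Leg 2: desired track 318.2°; wind correction -7.2° → command heading 311.0°, groundspeed 184.6 kt
Leg 3: desired track 50.4°; wind correction -2.1° → command heading 48.3°, groundspeed 218.7 kt
Leg 4: desired track 125.2°; wind correction +6.5° → command heading 131.7°, groundspeed 206.3 kt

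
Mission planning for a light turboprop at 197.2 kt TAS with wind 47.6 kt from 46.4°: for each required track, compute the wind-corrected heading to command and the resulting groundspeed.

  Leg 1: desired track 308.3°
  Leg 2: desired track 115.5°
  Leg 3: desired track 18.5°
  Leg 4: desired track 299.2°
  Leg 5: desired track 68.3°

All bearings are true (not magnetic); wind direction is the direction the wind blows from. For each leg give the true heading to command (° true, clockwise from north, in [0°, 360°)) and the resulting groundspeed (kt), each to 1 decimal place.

Leg 1: desired track 308.3°; wind correction +13.8° → command heading 322.1°, groundspeed 198.2 kt
Leg 2: desired track 115.5°; wind correction -13.0° → command heading 102.5°, groundspeed 175.1 kt
Leg 3: desired track 18.5°; wind correction +6.5° → command heading 25.0°, groundspeed 153.9 kt
Leg 4: desired track 299.2°; wind correction +13.3° → command heading 312.5°, groundspeed 206.0 kt
Leg 5: desired track 68.3°; wind correction -5.2° → command heading 63.1°, groundspeed 152.2 kt

Leg 1: heading=322.1°, groundspeed=198.2 kt
Leg 2: heading=102.5°, groundspeed=175.1 kt
Leg 3: heading=25.0°, groundspeed=153.9 kt
Leg 4: heading=312.5°, groundspeed=206.0 kt
Leg 5: heading=63.1°, groundspeed=152.2 kt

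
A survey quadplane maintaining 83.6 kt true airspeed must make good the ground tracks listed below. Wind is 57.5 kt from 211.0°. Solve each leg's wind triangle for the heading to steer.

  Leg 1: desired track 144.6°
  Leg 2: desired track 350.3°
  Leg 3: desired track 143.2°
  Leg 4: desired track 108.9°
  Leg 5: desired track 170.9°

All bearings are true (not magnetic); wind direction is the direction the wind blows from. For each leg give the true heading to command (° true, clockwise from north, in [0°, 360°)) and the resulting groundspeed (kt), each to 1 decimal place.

Leg 1: desired track 144.6°; wind correction +39.1° → command heading 183.7°, groundspeed 41.9 kt
Leg 2: desired track 350.3°; wind correction -26.6° → command heading 323.7°, groundspeed 118.3 kt
Leg 3: desired track 143.2°; wind correction +39.6° → command heading 182.8°, groundspeed 42.7 kt
Leg 4: desired track 108.9°; wind correction +42.3° → command heading 151.2°, groundspeed 73.9 kt
Leg 5: desired track 170.9°; wind correction +26.3° → command heading 197.2°, groundspeed 31.0 kt

Leg 1: heading=183.7°, groundspeed=41.9 kt
Leg 2: heading=323.7°, groundspeed=118.3 kt
Leg 3: heading=182.8°, groundspeed=42.7 kt
Leg 4: heading=151.2°, groundspeed=73.9 kt
Leg 5: heading=197.2°, groundspeed=31.0 kt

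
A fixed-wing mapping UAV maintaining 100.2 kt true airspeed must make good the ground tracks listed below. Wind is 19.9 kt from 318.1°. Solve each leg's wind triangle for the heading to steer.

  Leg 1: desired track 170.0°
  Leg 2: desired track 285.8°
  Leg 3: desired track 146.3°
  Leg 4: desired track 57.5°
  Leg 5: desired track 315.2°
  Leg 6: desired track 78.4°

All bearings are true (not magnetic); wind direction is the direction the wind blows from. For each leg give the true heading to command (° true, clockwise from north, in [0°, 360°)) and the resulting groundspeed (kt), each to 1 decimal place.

Leg 1: desired track 170.0°; wind correction +6.0° → command heading 176.0°, groundspeed 116.5 kt
Leg 2: desired track 285.8°; wind correction +6.1° → command heading 291.9°, groundspeed 82.8 kt
Leg 3: desired track 146.3°; wind correction +1.6° → command heading 147.9°, groundspeed 119.9 kt
Leg 4: desired track 57.5°; wind correction -11.3° → command heading 46.2°, groundspeed 101.5 kt
Leg 5: desired track 315.2°; wind correction +0.6° → command heading 315.8°, groundspeed 80.3 kt
Leg 6: desired track 78.4°; wind correction -9.9° → command heading 68.5°, groundspeed 108.8 kt

Leg 1: heading=176.0°, groundspeed=116.5 kt
Leg 2: heading=291.9°, groundspeed=82.8 kt
Leg 3: heading=147.9°, groundspeed=119.9 kt
Leg 4: heading=46.2°, groundspeed=101.5 kt
Leg 5: heading=315.8°, groundspeed=80.3 kt
Leg 6: heading=68.5°, groundspeed=108.8 kt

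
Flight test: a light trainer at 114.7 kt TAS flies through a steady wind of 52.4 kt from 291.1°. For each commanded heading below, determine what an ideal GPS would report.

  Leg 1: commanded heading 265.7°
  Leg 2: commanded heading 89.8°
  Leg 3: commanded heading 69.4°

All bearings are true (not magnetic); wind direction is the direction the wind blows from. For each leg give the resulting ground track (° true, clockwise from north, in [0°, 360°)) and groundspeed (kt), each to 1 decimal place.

Leg 1: heading 265.7°; drift -18.5° → track 247.2°, groundspeed 71.0 kt
Leg 2: heading 89.8°; drift +6.6° → track 96.4°, groundspeed 164.6 kt
Leg 3: heading 69.4°; drift +12.8° → track 82.2°, groundspeed 157.7 kt

Leg 1: track=247.2°, groundspeed=71.0 kt
Leg 2: track=96.4°, groundspeed=164.6 kt
Leg 3: track=82.2°, groundspeed=157.7 kt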